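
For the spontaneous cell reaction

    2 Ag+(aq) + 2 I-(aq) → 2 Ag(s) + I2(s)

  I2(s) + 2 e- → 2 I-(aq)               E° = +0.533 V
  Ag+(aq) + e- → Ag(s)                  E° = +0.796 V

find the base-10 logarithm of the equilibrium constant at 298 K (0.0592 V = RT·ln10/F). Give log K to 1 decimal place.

log K = 8.9

The Ag⁺/Ag couple is reduced (cathode); E°cell = +0.796 − (+0.533) = +0.263 V with n = 2.
At equilibrium E = 0, so log K = nE°cell / 0.0592 = (2)(+0.263) / 0.0592 = 8.9.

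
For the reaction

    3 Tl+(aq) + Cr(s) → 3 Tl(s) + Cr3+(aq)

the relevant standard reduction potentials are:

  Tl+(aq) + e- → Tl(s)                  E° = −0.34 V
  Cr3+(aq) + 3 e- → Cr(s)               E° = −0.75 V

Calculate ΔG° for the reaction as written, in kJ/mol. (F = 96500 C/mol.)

In the reaction as written Tl+(aq) is reduced, so the Tl⁺/Tl couple is the cathode and Cr³⁺/Cr is the anode.
E°cell = −0.34 − (−0.75) = +0.41 V; balancing electrons gives n = 3.
ΔG° = −nFE°cell = −(3)(96500)(+0.41) J/mol = −119 kJ/mol.

−119 kJ/mol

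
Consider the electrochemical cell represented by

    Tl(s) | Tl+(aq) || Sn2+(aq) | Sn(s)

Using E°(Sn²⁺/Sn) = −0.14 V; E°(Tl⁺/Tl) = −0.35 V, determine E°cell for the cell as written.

+0.21 V

By convention the left-hand electrode in cell notation is the anode (oxidation) and the right-hand electrode is the cathode (reduction).
E°cell = E°(right) − E°(left) = −0.14 − (−0.35) = +0.21 V.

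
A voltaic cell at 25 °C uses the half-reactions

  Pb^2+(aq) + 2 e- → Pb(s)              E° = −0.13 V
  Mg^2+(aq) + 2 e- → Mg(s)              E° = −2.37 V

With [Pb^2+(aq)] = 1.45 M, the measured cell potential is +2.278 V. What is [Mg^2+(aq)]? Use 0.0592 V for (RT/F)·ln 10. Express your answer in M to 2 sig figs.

0.075 M

With Pb²⁺/Pb at the cathode and Mg²⁺/Mg at the anode, E°cell = −0.13 − (−2.37) = +2.24 V (n = 2).
Since E = E° − (0.0592/n)·log Q, log Q = n(E° − E)/0.0592 = −1.284.
The balanced reaction is Pb^2+(aq) + Mg(s) → Pb(s) + Mg^2+(aq), so Q = [Mg^2+(aq)] / [Pb^2+(aq)].
Substituting the known concentrations and solving, log [Mg^2+(aq)] = −1.123 and [Mg^2+(aq)] = 0.075 M.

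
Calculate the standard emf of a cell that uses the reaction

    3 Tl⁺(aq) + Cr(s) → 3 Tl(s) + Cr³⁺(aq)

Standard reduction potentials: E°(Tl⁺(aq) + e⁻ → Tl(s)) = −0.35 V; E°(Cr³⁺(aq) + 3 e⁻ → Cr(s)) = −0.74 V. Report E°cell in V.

+0.39 V

Tl⁺(aq) gains electrons, so the Tl⁺/Tl couple is the cathode; the Cr³⁺/Cr couple is the anode.
E°cell = E°(cathode) − E°(anode) = −0.35 − (−0.74) = +0.39 V.
The positive value indicates the reaction is spontaneous as written.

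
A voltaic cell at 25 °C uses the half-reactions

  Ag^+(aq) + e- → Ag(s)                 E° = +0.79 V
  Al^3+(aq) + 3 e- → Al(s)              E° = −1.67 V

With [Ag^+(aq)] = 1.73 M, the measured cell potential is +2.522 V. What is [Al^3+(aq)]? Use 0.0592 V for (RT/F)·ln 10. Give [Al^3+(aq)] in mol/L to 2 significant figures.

With Ag⁺/Ag at the cathode and Al³⁺/Al at the anode, E°cell = +0.79 − (−1.67) = +2.46 V (n = 3).
Since E = E° − (0.0592/n)·log Q, log Q = n(E° − E)/0.0592 = −3.142.
The balanced reaction is 3 Ag^+(aq) + Al(s) → 3 Ag(s) + Al^3+(aq), so Q = [Al^3+(aq)] / [Ag^+(aq)]^3.
Substituting the known concentrations and solving, log [Al^3+(aq)] = −2.428 and [Al^3+(aq)] = 0.0037 M.

0.0037 M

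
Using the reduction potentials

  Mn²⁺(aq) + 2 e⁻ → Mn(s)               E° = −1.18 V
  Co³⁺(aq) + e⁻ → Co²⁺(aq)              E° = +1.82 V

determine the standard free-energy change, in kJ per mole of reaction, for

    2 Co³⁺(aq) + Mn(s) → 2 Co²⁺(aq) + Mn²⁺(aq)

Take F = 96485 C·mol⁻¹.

−579 kJ/mol

In the reaction as written Co³⁺(aq) is reduced, so the Co³⁺/Co²⁺ couple is the cathode and Mn²⁺/Mn is the anode.
E°cell = +1.82 − (−1.18) = +3.00 V; balancing electrons gives n = 2.
ΔG° = −nFE°cell = −(2)(96485)(+3.00) J/mol = −579 kJ/mol.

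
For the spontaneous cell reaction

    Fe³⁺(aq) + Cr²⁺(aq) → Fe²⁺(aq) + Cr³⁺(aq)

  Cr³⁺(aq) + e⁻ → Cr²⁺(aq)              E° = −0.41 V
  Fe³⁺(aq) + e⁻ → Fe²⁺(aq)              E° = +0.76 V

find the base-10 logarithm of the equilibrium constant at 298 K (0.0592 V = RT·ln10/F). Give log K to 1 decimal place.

log K = 19.8

The Fe³⁺/Fe²⁺ couple is reduced (cathode); E°cell = +0.76 − (−0.41) = +1.17 V with n = 1.
At equilibrium E = 0, so log K = nE°cell / 0.0592 = (1)(+1.17) / 0.0592 = 19.8.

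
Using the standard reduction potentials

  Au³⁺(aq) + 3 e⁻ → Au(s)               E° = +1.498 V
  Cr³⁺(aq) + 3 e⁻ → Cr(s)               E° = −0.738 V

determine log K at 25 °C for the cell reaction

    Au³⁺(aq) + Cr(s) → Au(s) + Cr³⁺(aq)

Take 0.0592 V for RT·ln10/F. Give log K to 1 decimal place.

log K = 113.3

The Au³⁺/Au couple is reduced (cathode); E°cell = +1.498 − (−0.738) = +2.236 V with n = 3.
At equilibrium E = 0, so log K = nE°cell / 0.0592 = (3)(+2.236) / 0.0592 = 113.3.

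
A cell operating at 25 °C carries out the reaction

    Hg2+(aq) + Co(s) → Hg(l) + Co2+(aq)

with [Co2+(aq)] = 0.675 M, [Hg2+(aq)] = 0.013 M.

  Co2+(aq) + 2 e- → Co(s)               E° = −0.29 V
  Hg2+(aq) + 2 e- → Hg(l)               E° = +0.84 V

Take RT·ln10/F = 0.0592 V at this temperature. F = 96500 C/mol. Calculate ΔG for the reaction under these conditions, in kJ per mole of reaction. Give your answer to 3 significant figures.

−208 kJ/mol

The standard cell potential is +0.84 − (−0.29) = +1.13 V, with n = 2 electrons in the balanced equation.
Here Q = [Co2+(aq)] / [Hg2+(aq)] = 51.9 (log Q = 1.715), giving E = +1.13 − (0.0592/2)·(1.715) = +1.0792 V.
Finally ΔG = −nFE = −(2)(96500 C/mol)(+1.0792 V) = −208 kJ/mol.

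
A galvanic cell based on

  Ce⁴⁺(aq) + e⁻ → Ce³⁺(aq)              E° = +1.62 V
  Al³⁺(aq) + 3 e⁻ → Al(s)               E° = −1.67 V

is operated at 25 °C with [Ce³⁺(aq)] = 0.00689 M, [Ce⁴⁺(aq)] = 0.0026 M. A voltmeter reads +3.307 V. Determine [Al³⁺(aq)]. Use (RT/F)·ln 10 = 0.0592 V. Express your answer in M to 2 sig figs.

0.0074 M

The Ce⁴⁺/Ce³⁺ couple has the larger reduction potential, so it is the cathode: E°cell = +1.62 − (−1.67) = +3.29 V and n = 3.
Rearranging E = E° − (0.0592/n)·log Q gives log Q = 3(+3.29 − (+3.307))/0.0592 = −0.861.
The balanced reaction is 3 Ce⁴⁺(aq) + Al(s) → 3 Ce³⁺(aq) + Al³⁺(aq), so Q = ([Ce³⁺(aq)]^3·[Al³⁺(aq)]) / [Ce⁴⁺(aq)]^3.
Solving for the unknown gives log [Al³⁺(aq)] = −2.131, so [Al³⁺(aq)] ≈ 0.0074 M.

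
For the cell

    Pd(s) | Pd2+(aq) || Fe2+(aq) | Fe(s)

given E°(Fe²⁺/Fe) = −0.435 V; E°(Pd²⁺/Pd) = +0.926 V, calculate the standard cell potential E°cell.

By convention the left-hand electrode in cell notation is the anode (oxidation) and the right-hand electrode is the cathode (reduction).
E°cell = E°(right) − E°(left) = −0.435 − (+0.926) = −1.361 V.
The negative sign shows that, as written, the cell would require an external voltage to drive the reaction.

−1.361 V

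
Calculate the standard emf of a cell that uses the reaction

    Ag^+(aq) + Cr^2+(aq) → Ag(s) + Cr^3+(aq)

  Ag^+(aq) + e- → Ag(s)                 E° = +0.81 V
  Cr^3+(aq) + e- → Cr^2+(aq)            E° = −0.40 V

In the reaction as written, Ag^+(aq) is reduced (cathode) and Cr^3+(aq) is produced by oxidation at the anode.
E°cell = E°(cathode) − E°(anode) = +0.81 − (−0.40) = +1.21 V.
The positive value indicates the reaction is spontaneous as written.

+1.21 V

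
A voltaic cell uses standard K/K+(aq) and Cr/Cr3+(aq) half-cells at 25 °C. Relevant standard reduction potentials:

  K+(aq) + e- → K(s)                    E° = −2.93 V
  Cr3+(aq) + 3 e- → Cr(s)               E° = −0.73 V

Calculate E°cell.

+2.20 V

The Cr³⁺/Cr couple has the higher E°, so Cr ion is reduced (cathode) and K is oxidized (anode).
E°cell = E°(cathode) − E°(anode) = −0.73 − (−2.93) = +2.20 V.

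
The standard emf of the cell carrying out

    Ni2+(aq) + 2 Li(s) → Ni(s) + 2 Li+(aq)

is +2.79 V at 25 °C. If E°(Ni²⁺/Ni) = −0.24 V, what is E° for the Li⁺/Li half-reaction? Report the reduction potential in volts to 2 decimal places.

−3.03 V

In the reaction as written the Ni²⁺/Ni couple is reduced (cathode) and Li⁺/Li is oxidized (anode), so E°cell = E°(Ni²⁺/Ni) − E°(Li⁺/Li).
E°(Li⁺/Li) = E°(cathode) − E°cell = −0.24 − (+2.79) = −3.03 V.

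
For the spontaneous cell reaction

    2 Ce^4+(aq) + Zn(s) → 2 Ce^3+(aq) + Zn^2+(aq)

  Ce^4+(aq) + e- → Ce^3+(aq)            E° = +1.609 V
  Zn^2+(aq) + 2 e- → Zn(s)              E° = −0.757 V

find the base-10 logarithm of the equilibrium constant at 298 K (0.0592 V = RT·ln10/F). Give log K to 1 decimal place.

The Ce⁴⁺/Ce³⁺ couple is reduced (cathode); E°cell = +1.609 − (−0.757) = +2.366 V with n = 2.
At equilibrium E = 0, so log K = nE°cell / 0.0592 = (2)(+2.366) / 0.0592 = 79.9.

log K = 79.9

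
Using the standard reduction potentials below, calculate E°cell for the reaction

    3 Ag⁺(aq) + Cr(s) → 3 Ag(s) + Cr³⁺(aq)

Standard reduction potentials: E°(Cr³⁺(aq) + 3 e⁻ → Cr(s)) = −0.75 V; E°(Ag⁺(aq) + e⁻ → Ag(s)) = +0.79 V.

+1.54 V

Ag⁺(aq) gains electrons, so the Ag⁺/Ag couple is the cathode; the Cr³⁺/Cr couple is the anode.
E°cell = E°(cathode) − E°(anode) = +0.79 − (−0.75) = +1.54 V.
The positive value indicates the reaction is spontaneous as written.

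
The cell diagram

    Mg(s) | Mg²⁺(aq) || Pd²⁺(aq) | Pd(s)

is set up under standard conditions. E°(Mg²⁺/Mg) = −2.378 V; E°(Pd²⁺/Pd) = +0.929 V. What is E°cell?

By convention the left-hand electrode in cell notation is the anode (oxidation) and the right-hand electrode is the cathode (reduction).
E°cell = E°(right) − E°(left) = +0.929 − (−2.378) = +3.307 V.

+3.307 V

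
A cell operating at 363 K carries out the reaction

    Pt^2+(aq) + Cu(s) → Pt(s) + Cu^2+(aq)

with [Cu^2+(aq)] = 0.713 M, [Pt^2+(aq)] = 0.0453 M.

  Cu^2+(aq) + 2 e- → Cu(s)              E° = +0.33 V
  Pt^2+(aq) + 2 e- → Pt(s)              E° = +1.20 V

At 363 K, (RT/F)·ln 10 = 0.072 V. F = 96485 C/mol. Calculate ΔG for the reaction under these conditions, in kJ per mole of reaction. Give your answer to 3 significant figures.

The standard cell potential is +1.20 − (+0.33) = +0.87 V, with n = 2 electrons in the balanced equation.
The reaction quotient is [Cu^2+(aq)] / [Pt^2+(aq)] = 15.7; by Nernst, E = +0.87 − (0.072/2)(1.197) = +0.8269 V.
Then ΔG = −nFE = −2 × 96485 × +0.8269 J/mol = −160 kJ/mol.

−160 kJ/mol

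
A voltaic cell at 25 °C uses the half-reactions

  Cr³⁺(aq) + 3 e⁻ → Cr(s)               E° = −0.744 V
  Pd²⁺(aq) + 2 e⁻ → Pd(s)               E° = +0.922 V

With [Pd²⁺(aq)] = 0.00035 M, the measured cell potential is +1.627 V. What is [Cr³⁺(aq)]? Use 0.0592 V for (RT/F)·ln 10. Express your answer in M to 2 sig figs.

0.00062 M

Pd²⁺/Pd is the cathode (higher E°); E°cell = +0.922 − (−0.744) = +1.666 V with n = 6.
From the Nernst equation, log Q = n(E° − E)/0.0592 = 6·(+1.666 − (+1.627))/0.0592 = 3.953.
For 3 Pd²⁺(aq) + 2 Cr(s) → 3 Pd(s) + 2 Cr³⁺(aq), the reaction quotient is Q = [Cr³⁺(aq)]^2 / [Pd²⁺(aq)]^3.
Isolating [Cr³⁺(aq)] in Q = 10^{3.953} yields log [Cr³⁺(aq)] = −3.207, i.e. 0.00062 M.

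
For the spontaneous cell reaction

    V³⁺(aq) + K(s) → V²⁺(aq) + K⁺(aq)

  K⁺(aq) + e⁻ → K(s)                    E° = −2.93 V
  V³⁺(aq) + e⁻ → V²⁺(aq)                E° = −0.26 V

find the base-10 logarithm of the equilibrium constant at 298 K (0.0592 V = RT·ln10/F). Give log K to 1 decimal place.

log K = 45.1

The V³⁺/V²⁺ couple is reduced (cathode); E°cell = −0.26 − (−2.93) = +2.67 V with n = 1.
At equilibrium E = 0, so log K = nE°cell / 0.0592 = (1)(+2.67) / 0.0592 = 45.1.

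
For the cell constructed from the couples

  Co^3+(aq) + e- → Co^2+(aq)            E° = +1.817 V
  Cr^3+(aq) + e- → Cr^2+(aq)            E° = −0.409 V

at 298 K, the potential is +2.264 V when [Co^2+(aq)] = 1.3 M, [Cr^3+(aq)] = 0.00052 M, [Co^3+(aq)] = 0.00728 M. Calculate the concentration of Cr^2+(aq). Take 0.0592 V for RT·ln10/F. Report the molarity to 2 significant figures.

Co³⁺/Co²⁺ is the cathode (higher E°); E°cell = +1.817 − (−0.409) = +2.226 V with n = 1.
From the Nernst equation, log Q = n(E° − E)/0.0592 = 1·(+2.226 − (+2.264))/0.0592 = −0.642.
The balanced reaction is Co^3+(aq) + Cr^2+(aq) → Co^2+(aq) + Cr^3+(aq), so Q = ([Co^2+(aq)]·[Cr^3+(aq)]) / ([Co^3+(aq)]·[Cr^2+(aq)]).
Isolating [Cr^2+(aq)] in Q = 10^{−0.642} yields log [Cr^2+(aq)] = −0.390, i.e. 0.41 M.

0.41 M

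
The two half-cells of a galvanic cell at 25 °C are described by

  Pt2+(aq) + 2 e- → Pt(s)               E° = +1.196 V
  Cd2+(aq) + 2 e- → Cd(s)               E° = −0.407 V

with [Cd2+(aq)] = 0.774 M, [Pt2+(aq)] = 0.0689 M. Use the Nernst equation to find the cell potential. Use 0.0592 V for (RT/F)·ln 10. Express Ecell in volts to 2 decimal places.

Pt²⁺/Pt is reduced (cathode, E° = +1.196 V) and Cd²⁺/Cd is oxidized (anode).
E°cell = E°cat − E°an = +1.196 − (−0.407) = +1.603 V; n = 2.
For the overall reaction Pt2+(aq) + Cd(s) → Pt(s) + Cd2+(aq), Q = [Cd2+(aq)] / [Pt2+(aq)] = 11.2, giving log Q = 1.051.
By the Nernst equation, E = +1.603 − (0.0592/2)·(1.051) = +1.57 V.

+1.57 V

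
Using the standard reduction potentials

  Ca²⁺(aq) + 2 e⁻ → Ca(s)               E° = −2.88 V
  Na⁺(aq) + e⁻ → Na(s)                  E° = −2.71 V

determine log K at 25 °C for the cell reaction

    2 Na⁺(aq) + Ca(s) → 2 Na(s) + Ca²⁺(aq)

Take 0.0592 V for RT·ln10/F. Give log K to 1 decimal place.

log K = 5.7

The Na⁺/Na couple is reduced (cathode); E°cell = −2.71 − (−2.88) = +0.17 V with n = 2.
At equilibrium E = 0, so log K = nE°cell / 0.0592 = (2)(+0.17) / 0.0592 = 5.7.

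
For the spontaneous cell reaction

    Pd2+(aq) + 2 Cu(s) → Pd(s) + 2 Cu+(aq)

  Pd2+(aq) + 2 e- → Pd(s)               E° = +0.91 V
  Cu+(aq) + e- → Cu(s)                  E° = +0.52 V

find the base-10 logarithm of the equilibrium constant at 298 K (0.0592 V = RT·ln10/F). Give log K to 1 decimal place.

The Pd²⁺/Pd couple is reduced (cathode); E°cell = +0.91 − (+0.52) = +0.39 V with n = 2.
At equilibrium E = 0, so log K = nE°cell / 0.0592 = (2)(+0.39) / 0.0592 = 13.2.

log K = 13.2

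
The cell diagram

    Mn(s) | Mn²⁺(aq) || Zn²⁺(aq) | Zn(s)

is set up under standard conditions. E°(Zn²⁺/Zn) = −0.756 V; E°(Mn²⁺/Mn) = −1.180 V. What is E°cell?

+0.424 V

By convention the left-hand electrode in cell notation is the anode (oxidation) and the right-hand electrode is the cathode (reduction).
E°cell = E°(right) − E°(left) = −0.756 − (−1.180) = +0.424 V.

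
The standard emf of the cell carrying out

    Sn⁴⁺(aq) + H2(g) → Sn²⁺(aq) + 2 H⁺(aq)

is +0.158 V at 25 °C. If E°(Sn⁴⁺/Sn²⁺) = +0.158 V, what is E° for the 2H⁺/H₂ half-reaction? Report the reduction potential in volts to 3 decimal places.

+0.000 V

In the reaction as written the Sn⁴⁺/Sn²⁺ couple is reduced (cathode) and 2H⁺/H₂ is oxidized (anode), so E°cell = E°(Sn⁴⁺/Sn²⁺) − E°(2H⁺/H₂).
E°(2H⁺/H₂) = E°(cathode) − E°cell = +0.158 − (+0.158) = +0.000 V.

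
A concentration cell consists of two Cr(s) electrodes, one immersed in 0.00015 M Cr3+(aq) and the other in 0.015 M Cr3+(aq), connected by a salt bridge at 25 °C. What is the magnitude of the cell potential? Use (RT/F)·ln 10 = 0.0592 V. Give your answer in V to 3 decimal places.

0.039 V

For a concentration cell E°cell = 0, since both electrodes use the same couple.
The compartment with the higher Cr3+(aq) concentration (0.015 M) acts as the cathode; ions are reduced there and produced at the dilute (0.00015 M) anode.
With n = 3, Ecell = −(0.0592/3)·log([dilute]/[conc]) = −(0.0592/3)·log(0.00015/0.015) = +0.039 V.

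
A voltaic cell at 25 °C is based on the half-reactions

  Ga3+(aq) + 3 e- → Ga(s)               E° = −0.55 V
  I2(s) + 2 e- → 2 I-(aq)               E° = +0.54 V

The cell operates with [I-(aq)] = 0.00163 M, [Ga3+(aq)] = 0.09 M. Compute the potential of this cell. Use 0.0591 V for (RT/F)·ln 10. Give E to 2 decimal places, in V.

I₂/I⁻ is reduced (cathode, E° = +0.54 V) and Ga³⁺/Ga is oxidized (anode).
E°cell = +0.54 − (−0.55) = +1.09 V, with n = 6 electrons transferred.
Balancing gives 3 I2(s) + 2 Ga(s) → 6 I-(aq) + 2 Ga3+(aq); hence Q = [I-(aq)]^6·[Ga3+(aq)]^2 = 1.52×10^−19 (log Q = −18.818).
Applying E = E° − (RT ln10/nF)·log Q gives +1.09 − (0.0591/6)(−18.818) = +1.28 V.

+1.28 V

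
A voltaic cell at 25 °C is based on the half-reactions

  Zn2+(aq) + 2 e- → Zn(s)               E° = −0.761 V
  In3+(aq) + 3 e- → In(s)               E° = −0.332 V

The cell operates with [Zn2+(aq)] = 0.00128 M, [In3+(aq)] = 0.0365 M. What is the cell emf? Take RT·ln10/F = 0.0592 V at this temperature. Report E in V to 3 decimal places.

+0.486 V

In³⁺/In is reduced (cathode, E° = −0.332 V) and Zn²⁺/Zn is oxidized (anode).
The standard potential is −0.332 − (−0.761) = +0.429 V and the balanced reaction transfers n = 6 electrons.
Balancing gives 2 In3+(aq) + 3 Zn(s) → 2 In(s) + 3 Zn2+(aq); hence Q = [Zn2+(aq)]^3 / [In3+(aq)]^2 = 1.57×10^−6 (log Q = −5.803).
By the Nernst equation, E = +0.429 − (0.0592/6)·(−5.803) = +0.486 V.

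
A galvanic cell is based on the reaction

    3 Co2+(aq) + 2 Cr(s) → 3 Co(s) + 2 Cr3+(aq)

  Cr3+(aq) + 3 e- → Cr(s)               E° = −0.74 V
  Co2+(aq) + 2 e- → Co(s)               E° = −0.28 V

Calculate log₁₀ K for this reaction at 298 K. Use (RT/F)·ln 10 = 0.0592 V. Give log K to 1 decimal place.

log K = 46.6

The Co²⁺/Co couple is reduced (cathode); E°cell = −0.28 − (−0.74) = +0.46 V with n = 6.
At equilibrium E = 0, so log K = nE°cell / 0.0592 = (6)(+0.46) / 0.0592 = 46.6.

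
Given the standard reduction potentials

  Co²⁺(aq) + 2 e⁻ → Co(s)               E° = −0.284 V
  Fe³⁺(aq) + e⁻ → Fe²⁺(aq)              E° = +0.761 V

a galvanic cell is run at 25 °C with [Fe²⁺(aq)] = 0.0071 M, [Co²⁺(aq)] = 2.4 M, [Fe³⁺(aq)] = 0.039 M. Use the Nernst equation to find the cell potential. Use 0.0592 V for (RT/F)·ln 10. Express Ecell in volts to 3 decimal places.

Fe³⁺/Fe²⁺ is reduced (cathode, E° = +0.761 V) and Co²⁺/Co is oxidized (anode).
E°cell = +0.761 − (−0.284) = +1.045 V, with n = 2 electrons transferred.
Balancing gives 2 Fe³⁺(aq) + Co(s) → 2 Fe²⁺(aq) + Co²⁺(aq); hence Q = ([Fe²⁺(aq)]^2·[Co²⁺(aq)]) / [Fe³⁺(aq)]^2 = 0.0795 (log Q = −1.099).
By the Nernst equation, E = +1.045 − (0.0592/2)·(−1.099) = +1.078 V.

+1.078 V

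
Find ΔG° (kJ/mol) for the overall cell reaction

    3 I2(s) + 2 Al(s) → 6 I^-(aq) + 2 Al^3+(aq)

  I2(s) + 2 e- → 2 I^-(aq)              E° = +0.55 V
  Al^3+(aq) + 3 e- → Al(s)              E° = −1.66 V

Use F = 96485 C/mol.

In the reaction as written I2(s) is reduced, so the I₂/I⁻ couple is the cathode and Al³⁺/Al is the anode.
E°cell = +0.55 − (−1.66) = +2.21 V; balancing electrons gives n = 6.
ΔG° = −nFE°cell = −(6)(96485)(+2.21) J/mol = −1279 kJ/mol.

−1279 kJ/mol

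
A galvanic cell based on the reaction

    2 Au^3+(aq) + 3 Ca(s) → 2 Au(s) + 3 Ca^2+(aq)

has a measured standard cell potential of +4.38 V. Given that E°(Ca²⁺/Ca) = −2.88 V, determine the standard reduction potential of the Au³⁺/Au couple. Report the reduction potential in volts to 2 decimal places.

In the reaction as written the Au³⁺/Au couple is reduced (cathode) and Ca²⁺/Ca is oxidized (anode), so E°cell = E°(Au³⁺/Au) − E°(Ca²⁺/Ca).
E°(Au³⁺/Au) = E°cell + E°(anode) = +4.38 + (−2.88) = +1.50 V.

+1.50 V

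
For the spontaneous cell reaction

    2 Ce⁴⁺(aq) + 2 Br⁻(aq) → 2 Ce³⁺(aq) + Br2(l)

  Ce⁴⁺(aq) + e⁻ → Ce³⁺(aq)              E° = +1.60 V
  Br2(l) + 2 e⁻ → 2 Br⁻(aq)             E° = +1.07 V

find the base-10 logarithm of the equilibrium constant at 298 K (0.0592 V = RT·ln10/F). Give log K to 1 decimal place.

The Ce⁴⁺/Ce³⁺ couple is reduced (cathode); E°cell = +1.60 − (+1.07) = +0.53 V with n = 2.
At equilibrium E = 0, so log K = nE°cell / 0.0592 = (2)(+0.53) / 0.0592 = 17.9.

log K = 17.9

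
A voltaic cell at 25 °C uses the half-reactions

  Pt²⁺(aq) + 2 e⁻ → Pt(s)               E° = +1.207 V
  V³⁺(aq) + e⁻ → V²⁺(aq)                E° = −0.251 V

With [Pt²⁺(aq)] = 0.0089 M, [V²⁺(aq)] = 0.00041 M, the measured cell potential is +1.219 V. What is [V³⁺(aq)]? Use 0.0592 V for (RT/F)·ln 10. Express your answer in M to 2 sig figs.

0.42 M

Pt²⁺/Pt is the cathode (higher E°); E°cell = +1.207 − (−0.251) = +1.458 V with n = 2.
Since E = E° − (0.0592/n)·log Q, log Q = n(E° − E)/0.0592 = 8.074.
Balancing electrons gives Pt²⁺(aq) + 2 V²⁺(aq) → Pt(s) + 2 V³⁺(aq); thus Q = [V³⁺(aq)]^2 / ([Pt²⁺(aq)]·[V²⁺(aq)]^2).
Isolating [V³⁺(aq)] in Q = 10^{8.074} yields log [V³⁺(aq)] = −0.376, i.e. 0.42 M.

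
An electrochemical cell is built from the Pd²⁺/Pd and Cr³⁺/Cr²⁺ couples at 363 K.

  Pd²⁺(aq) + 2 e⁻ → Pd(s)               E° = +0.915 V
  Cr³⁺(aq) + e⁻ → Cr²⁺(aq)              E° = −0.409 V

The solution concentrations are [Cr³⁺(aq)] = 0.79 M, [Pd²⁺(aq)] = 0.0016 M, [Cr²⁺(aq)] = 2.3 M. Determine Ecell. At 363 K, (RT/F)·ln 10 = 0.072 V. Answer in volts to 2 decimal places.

+1.26 V

Since E°(Pd²⁺/Pd) > E°(Cr³⁺/Cr²⁺), Pd²⁺/Pd serves as the cathode.
E°cell = +0.915 − (−0.409) = +1.324 V, with n = 2 electrons transferred.
The balanced reaction is Pd²⁺(aq) + 2 Cr²⁺(aq) → Pd(s) + 2 Cr³⁺(aq), so Q = [Cr³⁺(aq)]^2 / ([Pd²⁺(aq)]·[Cr²⁺(aq)]^2) = 73.7 and log Q = 1.868.
By the Nernst equation, E = +1.324 − (0.072/2)·(1.868) = +1.26 V.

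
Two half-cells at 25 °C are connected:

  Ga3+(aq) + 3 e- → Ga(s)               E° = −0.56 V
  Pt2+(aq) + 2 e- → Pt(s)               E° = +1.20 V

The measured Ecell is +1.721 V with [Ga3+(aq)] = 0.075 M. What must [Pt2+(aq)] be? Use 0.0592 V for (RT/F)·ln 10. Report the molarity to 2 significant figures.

0.0086 M

Pt²⁺/Pt is the cathode (higher E°); E°cell = +1.20 − (−0.56) = +1.76 V with n = 6.
Since E = E° − (0.0592/n)·log Q, log Q = n(E° − E)/0.0592 = 3.953.
The balanced reaction is 3 Pt2+(aq) + 2 Ga(s) → 3 Pt(s) + 2 Ga3+(aq), so Q = [Ga3+(aq)]^2 / [Pt2+(aq)]^3.
Solving for the unknown gives log [Pt2+(aq)] = −2.068, so [Pt2+(aq)] ≈ 0.0086 M.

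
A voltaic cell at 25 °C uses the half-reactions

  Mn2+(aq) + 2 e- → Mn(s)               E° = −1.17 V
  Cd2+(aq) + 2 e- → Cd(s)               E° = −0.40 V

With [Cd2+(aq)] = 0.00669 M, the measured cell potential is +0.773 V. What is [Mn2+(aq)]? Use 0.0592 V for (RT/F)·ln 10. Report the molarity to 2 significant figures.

Cd²⁺/Cd is the cathode (higher E°); E°cell = −0.40 − (−1.17) = +0.77 V with n = 2.
From the Nernst equation, log Q = n(E° − E)/0.0592 = 2·(+0.77 − (+0.773))/0.0592 = −0.101.
The balanced reaction is Cd2+(aq) + Mn(s) → Cd(s) + Mn2+(aq), so Q = [Mn2+(aq)] / [Cd2+(aq)].
Substituting the known concentrations and solving, log [Mn2+(aq)] = −2.276 and [Mn2+(aq)] = 0.0053 M.

0.0053 M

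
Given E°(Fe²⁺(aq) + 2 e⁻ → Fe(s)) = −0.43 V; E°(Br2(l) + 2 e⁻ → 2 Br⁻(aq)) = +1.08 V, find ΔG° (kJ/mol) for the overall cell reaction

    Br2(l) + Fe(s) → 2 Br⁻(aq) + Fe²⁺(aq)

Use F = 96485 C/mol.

−291 kJ/mol

In the reaction as written Br2(l) is reduced, so the Br₂/Br⁻ couple is the cathode and Fe²⁺/Fe is the anode.
E°cell = +1.08 − (−0.43) = +1.51 V; balancing electrons gives n = 2.
ΔG° = −nFE°cell = −(2)(96485)(+1.51) J/mol = −291 kJ/mol.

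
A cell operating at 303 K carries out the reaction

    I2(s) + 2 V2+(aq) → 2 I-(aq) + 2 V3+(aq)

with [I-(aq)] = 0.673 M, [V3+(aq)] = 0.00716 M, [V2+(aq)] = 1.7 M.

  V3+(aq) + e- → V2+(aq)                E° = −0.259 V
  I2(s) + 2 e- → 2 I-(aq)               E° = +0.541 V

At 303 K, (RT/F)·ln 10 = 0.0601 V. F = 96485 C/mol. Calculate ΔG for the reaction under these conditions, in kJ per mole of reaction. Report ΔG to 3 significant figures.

E°cell = +0.541 − (−0.259) = +0.800 V; the balanced reaction transfers n = 2 electrons.
The reaction quotient is ([I-(aq)]^2·[V3+(aq)]^2) / [V2+(aq)]^2 = 8.03×10^−6; by Nernst, E = +0.800 − (0.0601/2)(−5.095) = +0.9531 V.
ΔG = −nFE = −(2)(96485)(+0.9531) J/mol = −184 kJ/mol.

−184 kJ/mol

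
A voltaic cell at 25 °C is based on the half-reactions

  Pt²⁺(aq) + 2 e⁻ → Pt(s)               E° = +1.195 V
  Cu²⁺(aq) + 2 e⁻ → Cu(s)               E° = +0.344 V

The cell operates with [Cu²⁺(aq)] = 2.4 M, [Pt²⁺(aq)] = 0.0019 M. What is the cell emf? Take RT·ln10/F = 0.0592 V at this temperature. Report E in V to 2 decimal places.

+0.76 V

Pt²⁺/Pt is reduced (cathode, E° = +1.195 V) and Cu²⁺/Cu is oxidized (anode).
E°cell = +1.195 − (+0.344) = +0.851 V, with n = 2 electrons transferred.
For the overall reaction Pt²⁺(aq) + Cu(s) → Pt(s) + Cu²⁺(aq), Q = [Cu²⁺(aq)] / [Pt²⁺(aq)] = 1.26×10^3, giving log Q = 3.101.
E = E° − (0.0592/n)·log Q = +0.851 − (0.0592/2)(3.101) = +0.76 V.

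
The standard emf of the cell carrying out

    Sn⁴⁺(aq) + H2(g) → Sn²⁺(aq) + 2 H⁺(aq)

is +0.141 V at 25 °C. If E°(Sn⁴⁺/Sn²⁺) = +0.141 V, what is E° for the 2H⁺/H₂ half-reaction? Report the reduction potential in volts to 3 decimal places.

In the reaction as written the Sn⁴⁺/Sn²⁺ couple is reduced (cathode) and 2H⁺/H₂ is oxidized (anode), so E°cell = E°(Sn⁴⁺/Sn²⁺) − E°(2H⁺/H₂).
E°(2H⁺/H₂) = E°(cathode) − E°cell = +0.141 − (+0.141) = +0.000 V.

+0.000 V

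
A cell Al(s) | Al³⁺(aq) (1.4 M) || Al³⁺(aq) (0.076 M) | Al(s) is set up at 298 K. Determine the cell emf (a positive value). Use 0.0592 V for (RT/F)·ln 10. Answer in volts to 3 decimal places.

0.025 V

For a concentration cell E°cell = 0, since both electrodes use the same couple.
The compartment with the higher Al³⁺(aq) concentration (1.4 M) acts as the cathode; ions are reduced there and produced at the dilute (0.076 M) anode.
With n = 3, Ecell = −(0.0592/3)·log([dilute]/[conc]) = −(0.0592/3)·log(0.076/1.4) = +0.025 V.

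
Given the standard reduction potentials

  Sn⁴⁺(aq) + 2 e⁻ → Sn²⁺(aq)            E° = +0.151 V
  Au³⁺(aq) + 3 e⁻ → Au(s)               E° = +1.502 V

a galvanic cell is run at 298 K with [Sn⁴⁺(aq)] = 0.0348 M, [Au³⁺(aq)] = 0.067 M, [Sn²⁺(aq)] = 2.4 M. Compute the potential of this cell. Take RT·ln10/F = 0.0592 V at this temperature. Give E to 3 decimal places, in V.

Since E°(Au³⁺/Au) > E°(Sn⁴⁺/Sn²⁺), Au³⁺/Au serves as the cathode.
E°cell = E°cat − E°an = +1.502 − (+0.151) = +1.351 V; n = 6.
Balancing gives 2 Au³⁺(aq) + 3 Sn²⁺(aq) → 2 Au(s) + 3 Sn⁴⁺(aq); hence Q = [Sn⁴⁺(aq)]^3 / ([Au³⁺(aq)]^2·[Sn²⁺(aq)]^3) = 0.000679 (log Q = −3.168).
E = E° − (0.0592/n)·log Q = +1.351 − (0.0592/6)(−3.168) = +1.382 V.

+1.382 V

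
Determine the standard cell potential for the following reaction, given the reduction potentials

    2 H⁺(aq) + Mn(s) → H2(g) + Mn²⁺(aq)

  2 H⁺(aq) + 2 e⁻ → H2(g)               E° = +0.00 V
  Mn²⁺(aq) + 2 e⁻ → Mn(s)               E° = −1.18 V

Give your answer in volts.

In the reaction as written, H⁺(aq) is reduced (cathode) and Mn²⁺(aq) is produced by oxidation at the anode.
E°cell = E°(cathode) − E°(anode) = +0.00 − (−1.18) = +1.18 V.

+1.18 V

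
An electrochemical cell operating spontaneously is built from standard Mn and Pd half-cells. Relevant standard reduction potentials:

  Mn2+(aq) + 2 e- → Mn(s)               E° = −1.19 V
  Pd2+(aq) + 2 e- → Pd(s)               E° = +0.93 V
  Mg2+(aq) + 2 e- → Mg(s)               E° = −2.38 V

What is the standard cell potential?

The Pd²⁺/Pd couple has the higher E°, so Pd ion is reduced (cathode) and Mn is oxidized (anode).
E°cell = E°(cathode) − E°(anode) = +0.93 − (−1.19) = +2.12 V.

+2.12 V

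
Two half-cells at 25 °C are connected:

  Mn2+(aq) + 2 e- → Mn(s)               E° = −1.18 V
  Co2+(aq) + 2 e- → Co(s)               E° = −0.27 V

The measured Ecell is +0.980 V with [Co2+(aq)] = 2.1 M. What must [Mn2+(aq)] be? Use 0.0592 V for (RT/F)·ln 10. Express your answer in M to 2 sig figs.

0.0091 M

Co²⁺/Co is the cathode (higher E°); E°cell = −0.27 − (−1.18) = +0.91 V with n = 2.
From the Nernst equation, log Q = n(E° − E)/0.0592 = 2·(+0.91 − (+0.980))/0.0592 = −2.365.
Balancing electrons gives Co2+(aq) + Mn(s) → Co(s) + Mn2+(aq); thus Q = [Mn2+(aq)] / [Co2+(aq)].
Substituting the known concentrations and solving, log [Mn2+(aq)] = −2.043 and [Mn2+(aq)] = 0.0091 M.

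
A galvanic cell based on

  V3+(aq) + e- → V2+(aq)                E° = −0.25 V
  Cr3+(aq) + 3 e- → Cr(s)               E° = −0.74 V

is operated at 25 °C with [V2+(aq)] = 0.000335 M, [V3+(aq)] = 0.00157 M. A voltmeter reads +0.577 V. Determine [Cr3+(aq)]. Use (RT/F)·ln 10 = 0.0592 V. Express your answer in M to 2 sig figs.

The V³⁺/V²⁺ couple has the larger reduction potential, so it is the cathode: E°cell = −0.25 − (−0.74) = +0.49 V and n = 3.
Rearranging E = E° − (0.0592/n)·log Q gives log Q = 3(+0.49 − (+0.577))/0.0592 = −4.409.
Balancing electrons gives 3 V3+(aq) + Cr(s) → 3 V2+(aq) + Cr3+(aq); thus Q = ([V2+(aq)]^3·[Cr3+(aq)]) / [V3+(aq)]^3.
Isolating [Cr3+(aq)] in Q = 10^{−4.409} yields log [Cr3+(aq)] = −2.396, i.e. 0.0040 M.

0.0040 M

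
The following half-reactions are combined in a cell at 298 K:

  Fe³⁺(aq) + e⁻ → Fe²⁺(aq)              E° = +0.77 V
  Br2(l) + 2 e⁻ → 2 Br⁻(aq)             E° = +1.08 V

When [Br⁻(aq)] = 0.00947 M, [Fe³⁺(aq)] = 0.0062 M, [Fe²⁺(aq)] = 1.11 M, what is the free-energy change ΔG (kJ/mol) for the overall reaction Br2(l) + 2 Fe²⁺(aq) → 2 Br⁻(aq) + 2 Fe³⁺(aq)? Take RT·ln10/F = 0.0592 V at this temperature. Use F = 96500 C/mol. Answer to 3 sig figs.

−109 kJ/mol

With Br₂/Br⁻ reduced at the cathode, E°cell = +1.08 − (+0.77) = +0.31 V and n = 2.
Here Q = ([Br⁻(aq)]^2·[Fe³⁺(aq)]^2) / [Fe²⁺(aq)]^2 = 2.8×10^−9 (log Q = −8.553), giving E = +0.31 − (0.0592/2)·(−8.553) = +0.5632 V.
Finally ΔG = −nFE = −(2)(96500 C/mol)(+0.5632 V) = −109 kJ/mol.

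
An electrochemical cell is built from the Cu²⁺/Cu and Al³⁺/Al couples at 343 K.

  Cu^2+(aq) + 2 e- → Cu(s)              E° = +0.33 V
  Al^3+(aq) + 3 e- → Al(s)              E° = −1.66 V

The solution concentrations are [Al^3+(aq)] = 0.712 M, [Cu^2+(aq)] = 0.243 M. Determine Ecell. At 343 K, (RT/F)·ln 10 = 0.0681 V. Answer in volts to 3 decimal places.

+1.972 V

Since E°(Cu²⁺/Cu) > E°(Al³⁺/Al), Cu²⁺/Cu serves as the cathode.
E°cell = +0.33 − (−1.66) = +1.99 V, with n = 6 electrons transferred.
Balancing gives 3 Cu^2+(aq) + 2 Al(s) → 3 Cu(s) + 2 Al^3+(aq); hence Q = [Al^3+(aq)]^2 / [Cu^2+(aq)]^3 = 35.3 (log Q = 1.548).
E = E° − (0.0681/n)·log Q = +1.99 − (0.0681/6)(1.548) = +1.972 V.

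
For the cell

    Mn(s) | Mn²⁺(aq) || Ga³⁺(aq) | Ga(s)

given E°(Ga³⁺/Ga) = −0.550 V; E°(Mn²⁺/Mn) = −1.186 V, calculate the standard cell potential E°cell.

+0.636 V

By convention the left-hand electrode in cell notation is the anode (oxidation) and the right-hand electrode is the cathode (reduction).
E°cell = E°(right) − E°(left) = −0.550 − (−1.186) = +0.636 V.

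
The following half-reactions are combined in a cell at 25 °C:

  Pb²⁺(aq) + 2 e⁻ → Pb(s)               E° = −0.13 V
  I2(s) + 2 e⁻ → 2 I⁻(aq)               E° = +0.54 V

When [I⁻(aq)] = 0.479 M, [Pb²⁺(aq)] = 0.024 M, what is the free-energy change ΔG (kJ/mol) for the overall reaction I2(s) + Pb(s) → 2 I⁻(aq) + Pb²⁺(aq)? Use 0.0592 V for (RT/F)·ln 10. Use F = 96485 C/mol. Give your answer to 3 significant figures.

E°cell = +0.54 − (−0.13) = +0.67 V; the balanced reaction transfers n = 2 electrons.
Q = [I⁻(aq)]^2·[Pb²⁺(aq)] = 0.00551, so log Q = −2.259 and E = +0.67 − (0.0592/2)(−2.259) = +0.7369 V.
ΔG = −nFE = −(2)(96485)(+0.7369) J/mol = −142 kJ/mol.

−142 kJ/mol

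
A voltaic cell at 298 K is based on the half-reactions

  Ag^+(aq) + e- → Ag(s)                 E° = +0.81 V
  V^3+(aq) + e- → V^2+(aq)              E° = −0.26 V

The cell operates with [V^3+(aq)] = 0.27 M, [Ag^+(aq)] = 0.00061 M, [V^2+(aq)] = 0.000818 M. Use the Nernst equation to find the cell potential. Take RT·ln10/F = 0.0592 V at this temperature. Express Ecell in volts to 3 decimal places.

+0.731 V

Since E°(Ag⁺/Ag) > E°(V³⁺/V²⁺), Ag⁺/Ag serves as the cathode.
E°cell = E°cat − E°an = +0.81 − (−0.26) = +1.07 V; n = 1.
For the overall reaction Ag^+(aq) + V^2+(aq) → Ag(s) + V^3+(aq), Q = [V^3+(aq)] / ([Ag^+(aq)]·[V^2+(aq)]) = 5.41×10^5, giving log Q = 5.733.
By the Nernst equation, E = +1.07 − (0.0592/1)·(5.733) = +0.731 V.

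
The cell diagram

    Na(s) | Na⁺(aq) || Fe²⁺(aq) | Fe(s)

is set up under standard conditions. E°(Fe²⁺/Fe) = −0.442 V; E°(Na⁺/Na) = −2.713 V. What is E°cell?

+2.271 V

By convention the left-hand electrode in cell notation is the anode (oxidation) and the right-hand electrode is the cathode (reduction).
E°cell = E°(right) − E°(left) = −0.442 − (−2.713) = +2.271 V.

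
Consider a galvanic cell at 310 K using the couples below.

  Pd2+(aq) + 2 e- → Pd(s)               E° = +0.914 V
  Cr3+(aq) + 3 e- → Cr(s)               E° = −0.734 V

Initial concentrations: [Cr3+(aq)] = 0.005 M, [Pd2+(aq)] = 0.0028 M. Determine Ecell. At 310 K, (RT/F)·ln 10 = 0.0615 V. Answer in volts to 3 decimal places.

+1.617 V

Pd²⁺/Pd is reduced (cathode, E° = +0.914 V) and Cr³⁺/Cr is oxidized (anode).
E°cell = +0.914 − (−0.734) = +1.648 V, with n = 6 electrons transferred.
For the overall reaction 3 Pd2+(aq) + 2 Cr(s) → 3 Pd(s) + 2 Cr3+(aq), Q = [Cr3+(aq)]^2 / [Pd2+(aq)]^3 = 1.14×10^3, giving log Q = 3.056.
By the Nernst equation, E = +1.648 − (0.0615/6)·(3.056) = +1.617 V.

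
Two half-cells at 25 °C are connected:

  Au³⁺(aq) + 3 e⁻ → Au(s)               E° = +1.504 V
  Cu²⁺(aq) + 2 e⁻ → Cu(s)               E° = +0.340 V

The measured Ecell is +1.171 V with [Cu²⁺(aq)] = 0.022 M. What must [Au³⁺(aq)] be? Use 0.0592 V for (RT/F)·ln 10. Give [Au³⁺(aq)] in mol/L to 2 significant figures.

0.0074 M

With Au³⁺/Au at the cathode and Cu²⁺/Cu at the anode, E°cell = +1.504 − (+0.340) = +1.164 V (n = 6).
From the Nernst equation, log Q = n(E° − E)/0.0592 = 6·(+1.164 − (+1.171))/0.0592 = −0.709.
The balanced reaction is 2 Au³⁺(aq) + 3 Cu(s) → 2 Au(s) + 3 Cu²⁺(aq), so Q = [Cu²⁺(aq)]^3 / [Au³⁺(aq)]^2.
Substituting the known concentrations and solving, log [Au³⁺(aq)] = −2.132 and [Au³⁺(aq)] = 0.0074 M.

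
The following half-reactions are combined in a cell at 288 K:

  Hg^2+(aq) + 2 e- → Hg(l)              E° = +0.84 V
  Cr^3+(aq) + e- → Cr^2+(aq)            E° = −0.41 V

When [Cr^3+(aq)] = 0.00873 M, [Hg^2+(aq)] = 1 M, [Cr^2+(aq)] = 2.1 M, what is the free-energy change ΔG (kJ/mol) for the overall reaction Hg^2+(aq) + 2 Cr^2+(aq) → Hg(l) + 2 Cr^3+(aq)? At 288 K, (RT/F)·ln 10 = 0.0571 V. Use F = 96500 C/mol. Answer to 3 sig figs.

−267 kJ/mol

With Hg²⁺/Hg reduced at the cathode, E°cell = +0.84 − (−0.41) = +1.25 V and n = 2.
Here Q = [Cr^3+(aq)]^2 / ([Hg^2+(aq)]·[Cr^2+(aq)]^2) = 1.73×10^−5 (log Q = −4.762), giving E = +1.25 − (0.0571/2)·(−4.762) = +1.3860 V.
Finally ΔG = −nFE = −(2)(96500 C/mol)(+1.3860 V) = −267 kJ/mol.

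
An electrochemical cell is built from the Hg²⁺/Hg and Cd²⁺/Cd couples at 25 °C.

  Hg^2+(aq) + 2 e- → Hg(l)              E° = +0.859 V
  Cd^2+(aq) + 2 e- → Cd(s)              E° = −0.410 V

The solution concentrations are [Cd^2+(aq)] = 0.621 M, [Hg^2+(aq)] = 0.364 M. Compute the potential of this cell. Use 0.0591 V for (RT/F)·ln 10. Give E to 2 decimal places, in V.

+1.26 V

Hg²⁺/Hg is reduced (cathode, E° = +0.859 V) and Cd²⁺/Cd is oxidized (anode).
The standard potential is +0.859 − (−0.410) = +1.269 V and the balanced reaction transfers n = 2 electrons.
Balancing gives Hg^2+(aq) + Cd(s) → Hg(l) + Cd^2+(aq); hence Q = [Cd^2+(aq)] / [Hg^2+(aq)] = 1.71 (log Q = 0.232).
E = E° − (0.0591/n)·log Q = +1.269 − (0.0591/2)(0.232) = +1.26 V.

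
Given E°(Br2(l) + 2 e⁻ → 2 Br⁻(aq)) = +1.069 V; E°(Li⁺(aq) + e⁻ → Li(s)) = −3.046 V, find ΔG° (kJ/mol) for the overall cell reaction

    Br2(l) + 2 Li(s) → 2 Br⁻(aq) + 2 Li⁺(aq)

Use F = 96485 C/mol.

−794 kJ/mol

In the reaction as written Br2(l) is reduced, so the Br₂/Br⁻ couple is the cathode and Li⁺/Li is the anode.
E°cell = +1.069 − (−3.046) = +4.115 V; balancing electrons gives n = 2.
ΔG° = −nFE°cell = −(2)(96485)(+4.115) J/mol = −794 kJ/mol.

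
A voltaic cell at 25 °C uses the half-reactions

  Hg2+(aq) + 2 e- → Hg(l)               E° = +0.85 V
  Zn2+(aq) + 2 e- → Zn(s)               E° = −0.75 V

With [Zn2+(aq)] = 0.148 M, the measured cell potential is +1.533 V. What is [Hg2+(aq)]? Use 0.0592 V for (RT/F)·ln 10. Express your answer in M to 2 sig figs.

With Hg²⁺/Hg at the cathode and Zn²⁺/Zn at the anode, E°cell = +0.85 − (−0.75) = +1.60 V (n = 2).
Since E = E° − (0.0592/n)·log Q, log Q = n(E° − E)/0.0592 = 2.264.
For Hg2+(aq) + Zn(s) → Hg(l) + Zn2+(aq), the reaction quotient is Q = [Zn2+(aq)] / [Hg2+(aq)].
Solving for the unknown gives log [Hg2+(aq)] = −3.094, so [Hg2+(aq)] ≈ 0.00081 M.

0.00081 M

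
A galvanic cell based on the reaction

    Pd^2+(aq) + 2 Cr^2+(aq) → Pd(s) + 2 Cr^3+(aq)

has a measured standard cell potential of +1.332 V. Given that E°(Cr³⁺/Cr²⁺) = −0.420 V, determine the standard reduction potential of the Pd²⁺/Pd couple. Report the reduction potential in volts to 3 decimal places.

+0.912 V

In the reaction as written the Pd²⁺/Pd couple is reduced (cathode) and Cr³⁺/Cr²⁺ is oxidized (anode), so E°cell = E°(Pd²⁺/Pd) − E°(Cr³⁺/Cr²⁺).
E°(Pd²⁺/Pd) = E°cell + E°(anode) = +1.332 + (−0.420) = +0.912 V.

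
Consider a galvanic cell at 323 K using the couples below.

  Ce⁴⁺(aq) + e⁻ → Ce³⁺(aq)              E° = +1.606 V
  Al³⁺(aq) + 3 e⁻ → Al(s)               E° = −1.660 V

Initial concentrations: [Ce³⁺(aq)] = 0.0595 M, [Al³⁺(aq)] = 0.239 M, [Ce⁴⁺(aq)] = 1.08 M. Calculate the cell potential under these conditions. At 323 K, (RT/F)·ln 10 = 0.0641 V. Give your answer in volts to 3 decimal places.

+3.360 V

The Ce⁴⁺/Ce³⁺ couple has the more positive E°, so it is the cathode; Al³⁺/Al is the anode.
The standard potential is +1.606 − (−1.660) = +3.266 V and the balanced reaction transfers n = 3 electrons.
The balanced reaction is 3 Ce⁴⁺(aq) + Al(s) → 3 Ce³⁺(aq) + Al³⁺(aq), so Q = ([Ce³⁺(aq)]^3·[Al³⁺(aq)]) / [Ce⁴⁺(aq)]^3 = 4×10^−5 and log Q = −4.398.
By the Nernst equation, E = +3.266 − (0.0641/3)·(−4.398) = +3.360 V.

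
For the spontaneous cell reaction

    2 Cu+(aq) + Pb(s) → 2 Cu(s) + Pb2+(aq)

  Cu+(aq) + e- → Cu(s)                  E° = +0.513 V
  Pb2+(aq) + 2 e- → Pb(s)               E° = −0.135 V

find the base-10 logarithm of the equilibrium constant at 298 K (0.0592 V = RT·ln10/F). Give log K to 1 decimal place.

log K = 21.9

The Cu⁺/Cu couple is reduced (cathode); E°cell = +0.513 − (−0.135) = +0.648 V with n = 2.
At equilibrium E = 0, so log K = nE°cell / 0.0592 = (2)(+0.648) / 0.0592 = 21.9.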